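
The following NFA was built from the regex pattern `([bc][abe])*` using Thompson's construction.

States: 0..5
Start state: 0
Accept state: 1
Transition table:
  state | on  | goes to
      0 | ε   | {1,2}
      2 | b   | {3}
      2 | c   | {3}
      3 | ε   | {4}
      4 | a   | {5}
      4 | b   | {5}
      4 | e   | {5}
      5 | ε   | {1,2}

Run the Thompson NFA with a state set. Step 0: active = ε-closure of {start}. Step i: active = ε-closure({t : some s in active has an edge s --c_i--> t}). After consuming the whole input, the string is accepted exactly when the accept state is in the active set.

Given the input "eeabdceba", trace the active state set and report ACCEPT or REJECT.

Answer: REJECT

Trace:
S₀ = ε-closure({0}) = {0,1,2}
'e' @ 1: {}  — dead — no transitions
rest 'eabdceba' ignored (set empty)
after full input: {}  (accept=1 not in)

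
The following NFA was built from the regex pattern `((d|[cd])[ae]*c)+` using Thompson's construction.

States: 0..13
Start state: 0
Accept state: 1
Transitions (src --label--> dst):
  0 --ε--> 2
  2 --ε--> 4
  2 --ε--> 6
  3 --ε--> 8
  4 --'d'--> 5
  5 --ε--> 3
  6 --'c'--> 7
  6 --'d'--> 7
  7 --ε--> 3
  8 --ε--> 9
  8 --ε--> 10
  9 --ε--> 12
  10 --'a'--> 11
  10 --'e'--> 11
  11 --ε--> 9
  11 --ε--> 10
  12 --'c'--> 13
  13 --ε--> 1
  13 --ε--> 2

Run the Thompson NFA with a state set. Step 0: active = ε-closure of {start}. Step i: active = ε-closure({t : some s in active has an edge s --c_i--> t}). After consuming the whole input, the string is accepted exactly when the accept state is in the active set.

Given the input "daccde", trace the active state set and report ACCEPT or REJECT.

start: ε-closure({0}) = {0,2,4,6}
'd' @ 1: {3,5,7,8,9,10,12}
'a' @ 2: {9,10,11,12}
'c' @ 3: {1,2,4,6,13}  [accepting]
'c' @ 4: {3,7,8,9,10,12}
'd' @ 5: {}  — state set empty
rest 'e' ignored (set empty)
after full input: {}  (accept=1 not in)

Answer: REJECT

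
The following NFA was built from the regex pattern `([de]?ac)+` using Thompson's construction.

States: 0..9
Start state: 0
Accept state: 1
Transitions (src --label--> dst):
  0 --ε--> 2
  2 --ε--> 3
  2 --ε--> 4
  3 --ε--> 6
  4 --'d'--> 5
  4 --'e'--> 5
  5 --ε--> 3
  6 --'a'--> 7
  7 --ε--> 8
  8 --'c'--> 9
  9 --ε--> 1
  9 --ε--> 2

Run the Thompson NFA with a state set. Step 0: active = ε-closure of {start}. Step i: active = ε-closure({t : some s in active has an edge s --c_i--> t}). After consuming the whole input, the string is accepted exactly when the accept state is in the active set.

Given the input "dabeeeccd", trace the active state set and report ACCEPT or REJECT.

initial (ε-close {0}): {0,2,3,4,6}
'd' @ 1: {3,5,6}
'a' @ 2: {7,8}
'b' @ 3: {}  — state set empty
rest 'eeeccd' ignored (set empty)
final: {}; accept 1 not in set

Answer: REJECT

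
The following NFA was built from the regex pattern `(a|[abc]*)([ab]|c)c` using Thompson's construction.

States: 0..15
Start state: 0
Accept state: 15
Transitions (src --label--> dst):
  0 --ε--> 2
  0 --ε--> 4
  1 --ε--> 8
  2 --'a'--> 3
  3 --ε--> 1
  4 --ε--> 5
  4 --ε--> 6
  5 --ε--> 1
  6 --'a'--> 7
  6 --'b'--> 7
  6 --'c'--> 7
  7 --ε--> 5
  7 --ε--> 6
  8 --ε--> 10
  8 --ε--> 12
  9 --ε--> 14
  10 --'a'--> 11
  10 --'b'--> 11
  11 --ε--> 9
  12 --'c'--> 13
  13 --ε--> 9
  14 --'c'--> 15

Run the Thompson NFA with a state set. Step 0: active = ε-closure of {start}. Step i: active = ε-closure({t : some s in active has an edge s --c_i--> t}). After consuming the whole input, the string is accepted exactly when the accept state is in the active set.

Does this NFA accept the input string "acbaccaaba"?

S₀ = ε-closure({0}) = {0,1,2,4,5,6,8,10,12}
'a' @ 1: {1,3,5,6,7,8,9,10,11,12,14}
'c' @ 2: {1,5,6,7,8,9,10,12,13,14,15}  ✓accept
'b' @ 3: {1,5,6,7,8,9,10,11,12,14}
'a' @ 4: {1,5,6,7,8,9,10,11,12,14}
'c' @ 5: {1,5,6,7,8,9,10,12,13,14,15}  ✓accept
'c' @ 6: {1,5,6,7,8,9,10,12,13,14,15}  ✓accept
'a' @ 7: {1,5,6,7,8,9,10,11,12,14}
'a' @ 8: {1,5,6,7,8,9,10,11,12,14}
'b' @ 9: {1,5,6,7,8,9,10,11,12,14}
'a' @ 10: {1,5,6,7,8,9,10,11,12,14}
after full input: {1,5,6,7,8,9,10,11,12,14}  (accept=15 not in)

Answer: REJECT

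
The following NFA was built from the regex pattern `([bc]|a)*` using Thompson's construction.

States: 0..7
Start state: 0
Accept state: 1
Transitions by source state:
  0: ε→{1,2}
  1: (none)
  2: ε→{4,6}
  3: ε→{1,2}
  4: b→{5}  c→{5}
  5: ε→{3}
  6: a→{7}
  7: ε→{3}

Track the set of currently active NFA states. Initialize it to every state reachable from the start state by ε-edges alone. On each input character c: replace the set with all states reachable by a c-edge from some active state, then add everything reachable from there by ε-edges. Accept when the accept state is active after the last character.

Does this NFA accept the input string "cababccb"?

Answer: ACCEPT

Steps:
initial (ε-close {0}): {0,1,2,4,6}
'c' @ 1: {1,2,3,4,5,6}  ✓accept
'a' @ 2: {1,2,3,4,6,7}  ✓accept
'b' @ 3: {1,2,3,4,5,6}  ✓accept
'a' @ 4: {1,2,3,4,6,7}  ✓accept
'b' @ 5: {1,2,3,4,5,6}  ✓accept
'c' @ 6: {1,2,3,4,5,6}  ✓accept
'c' @ 7: {1,2,3,4,5,6}  ✓accept
'b' @ 8: {1,2,3,4,5,6}  ✓accept
end set {1,2,3,4,5,6} — state 1 in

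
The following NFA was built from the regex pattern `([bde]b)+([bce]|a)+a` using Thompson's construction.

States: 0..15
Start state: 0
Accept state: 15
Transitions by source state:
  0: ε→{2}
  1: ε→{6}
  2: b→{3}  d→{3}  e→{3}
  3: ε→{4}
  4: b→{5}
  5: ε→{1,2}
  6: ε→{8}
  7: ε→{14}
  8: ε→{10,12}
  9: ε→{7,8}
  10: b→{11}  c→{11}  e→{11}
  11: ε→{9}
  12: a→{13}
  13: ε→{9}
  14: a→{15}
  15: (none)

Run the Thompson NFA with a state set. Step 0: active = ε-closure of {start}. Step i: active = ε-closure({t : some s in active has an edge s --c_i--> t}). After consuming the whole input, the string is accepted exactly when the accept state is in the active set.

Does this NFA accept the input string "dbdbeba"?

initial (ε-close {0}): {0,2}
'd' @ 1: {3,4}
'b' @ 2: {1,2,5,6,8,10,12}
'd' @ 3: {3,4}
'b' @ 4: {1,2,5,6,8,10,12}
'e' @ 5: {3,4,7,8,9,10,11,12,14}
'b' @ 6: {1,2,5,6,7,8,9,10,11,12,14}
'a' @ 7: {7,8,9,10,12,13,14,15}  [accepting]
end set {7,8,9,10,12,13,14,15} — state 15 in

Answer: ACCEPT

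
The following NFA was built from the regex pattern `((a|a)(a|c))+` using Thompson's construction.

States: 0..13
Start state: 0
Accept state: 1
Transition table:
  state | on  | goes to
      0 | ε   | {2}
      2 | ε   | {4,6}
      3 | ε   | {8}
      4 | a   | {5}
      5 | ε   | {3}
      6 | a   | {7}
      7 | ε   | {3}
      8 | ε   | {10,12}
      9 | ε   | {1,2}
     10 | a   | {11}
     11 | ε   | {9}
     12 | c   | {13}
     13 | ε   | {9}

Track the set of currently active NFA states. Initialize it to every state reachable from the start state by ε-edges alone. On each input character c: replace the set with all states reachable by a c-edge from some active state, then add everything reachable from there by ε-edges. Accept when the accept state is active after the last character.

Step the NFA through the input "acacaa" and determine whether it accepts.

S₀ = ε-closure({0}) = {0,2,4,6}
'a' @ 1: {3,5,7,8,10,12}
'c' @ 2: {1,2,4,6,9,13}  [accepting]
'a' @ 3: {3,5,7,8,10,12}
'c' @ 4: {1,2,4,6,9,13}  [accepting]
'a' @ 5: {3,5,7,8,10,12}
'a' @ 6: {1,2,4,6,9,11}  [accepting]
after full input: {1,2,4,6,9,11}  (accept=1 in)

Answer: ACCEPT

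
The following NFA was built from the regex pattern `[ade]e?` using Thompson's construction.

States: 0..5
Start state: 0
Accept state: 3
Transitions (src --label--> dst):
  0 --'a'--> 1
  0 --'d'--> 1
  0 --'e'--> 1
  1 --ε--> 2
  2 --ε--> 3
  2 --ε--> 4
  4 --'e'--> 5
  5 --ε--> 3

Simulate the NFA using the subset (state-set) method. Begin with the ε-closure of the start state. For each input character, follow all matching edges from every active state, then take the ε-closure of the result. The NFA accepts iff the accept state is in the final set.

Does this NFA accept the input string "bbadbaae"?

initial (ε-close {0}): {0}
'b' @ 1: {}  — no active states
rest 'badbaae' ignored (set empty)
final: {}; accept 3 not in set

Answer: REJECT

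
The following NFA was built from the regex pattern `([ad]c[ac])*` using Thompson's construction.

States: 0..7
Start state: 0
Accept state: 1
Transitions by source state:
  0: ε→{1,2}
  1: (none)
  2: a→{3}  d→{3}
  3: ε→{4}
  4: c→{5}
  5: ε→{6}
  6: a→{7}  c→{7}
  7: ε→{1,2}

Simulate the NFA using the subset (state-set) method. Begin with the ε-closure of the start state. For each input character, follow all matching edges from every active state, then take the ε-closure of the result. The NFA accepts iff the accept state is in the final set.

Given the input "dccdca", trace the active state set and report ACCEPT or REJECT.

S₀ = ε-closure({0}) = {0,1,2}
'd' @ 1: {3,4}
'c' @ 2: {5,6}
'c' @ 3: {1,2,7}  (accept∈set)
'd' @ 4: {3,4}
'c' @ 5: {5,6}
'a' @ 6: {1,2,7}  (accept∈set)
end set {1,2,7} — state 1 in

Answer: ACCEPT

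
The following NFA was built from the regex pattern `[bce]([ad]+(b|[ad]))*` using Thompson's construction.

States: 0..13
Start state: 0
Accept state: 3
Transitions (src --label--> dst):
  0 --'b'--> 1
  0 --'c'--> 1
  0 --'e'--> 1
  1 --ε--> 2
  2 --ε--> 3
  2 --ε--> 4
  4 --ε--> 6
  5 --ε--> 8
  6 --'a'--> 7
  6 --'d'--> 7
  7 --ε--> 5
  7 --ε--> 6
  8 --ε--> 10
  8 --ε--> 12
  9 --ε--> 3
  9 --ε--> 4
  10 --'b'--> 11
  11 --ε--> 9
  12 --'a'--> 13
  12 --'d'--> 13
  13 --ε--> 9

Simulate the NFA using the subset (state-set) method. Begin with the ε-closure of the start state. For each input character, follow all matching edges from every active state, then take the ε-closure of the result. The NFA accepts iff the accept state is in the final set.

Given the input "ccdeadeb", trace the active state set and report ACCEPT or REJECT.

initial (ε-close {0}): {0}
'c' @ 1: {1,2,3,4,6}  ✓accept
'c' @ 2: {}  — dead — no transitions
rest 'deadeb' ignored (set empty)
after full input: {}  (accept=3 not in)

Answer: REJECT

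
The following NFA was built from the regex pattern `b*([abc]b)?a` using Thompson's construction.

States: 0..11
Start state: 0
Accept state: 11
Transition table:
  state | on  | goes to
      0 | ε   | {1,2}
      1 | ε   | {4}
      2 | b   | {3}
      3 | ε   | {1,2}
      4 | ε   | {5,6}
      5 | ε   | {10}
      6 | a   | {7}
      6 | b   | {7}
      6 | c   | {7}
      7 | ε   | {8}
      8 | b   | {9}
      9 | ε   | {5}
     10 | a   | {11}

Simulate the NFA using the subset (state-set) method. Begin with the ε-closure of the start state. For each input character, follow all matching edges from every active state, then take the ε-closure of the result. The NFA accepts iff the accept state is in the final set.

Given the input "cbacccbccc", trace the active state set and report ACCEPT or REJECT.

start: ε-closure({0}) = {0,1,2,4,5,6,10}
'c' @ 1: {7,8}
'b' @ 2: {5,9,10}
'a' @ 3: {11}  [accepting]
'c' @ 4: {}  — no active states
rest 'ccbccc' ignored (set empty)
final: {}; accept 11 not in set

Answer: REJECT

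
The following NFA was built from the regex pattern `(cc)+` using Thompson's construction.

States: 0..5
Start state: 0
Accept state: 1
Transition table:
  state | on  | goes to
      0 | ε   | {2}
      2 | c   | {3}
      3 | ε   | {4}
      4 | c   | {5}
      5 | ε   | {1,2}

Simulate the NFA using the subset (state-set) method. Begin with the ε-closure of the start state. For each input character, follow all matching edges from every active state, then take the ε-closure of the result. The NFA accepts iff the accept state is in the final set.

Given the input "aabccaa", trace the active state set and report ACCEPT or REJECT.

Answer: REJECT

Trace:
start: ε-closure({0}) = {0,2}
'a' @ 1: {}  — dead — no transitions
rest 'abccaa' ignored (set empty)
end set {} — state 1 not in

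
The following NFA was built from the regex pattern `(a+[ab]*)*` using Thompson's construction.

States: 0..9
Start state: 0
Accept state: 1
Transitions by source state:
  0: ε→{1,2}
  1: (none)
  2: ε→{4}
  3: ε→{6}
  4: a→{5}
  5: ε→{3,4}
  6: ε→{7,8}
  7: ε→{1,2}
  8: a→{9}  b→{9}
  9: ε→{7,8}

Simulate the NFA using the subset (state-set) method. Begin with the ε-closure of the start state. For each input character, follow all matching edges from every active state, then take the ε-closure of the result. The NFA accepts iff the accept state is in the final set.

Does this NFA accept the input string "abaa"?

start: ε-closure({0}) = {0,1,2,4}
'a' @ 1: {1,2,3,4,5,6,7,8}  (accept∈set)
'b' @ 2: {1,2,4,7,8,9}  (accept∈set)
'a' @ 3: {1,2,3,4,5,6,7,8,9}  (accept∈set)
'a' @ 4: {1,2,3,4,5,6,7,8,9}  (accept∈set)
after full input: {1,2,3,4,5,6,7,8,9}  (accept=1 in)

Answer: ACCEPT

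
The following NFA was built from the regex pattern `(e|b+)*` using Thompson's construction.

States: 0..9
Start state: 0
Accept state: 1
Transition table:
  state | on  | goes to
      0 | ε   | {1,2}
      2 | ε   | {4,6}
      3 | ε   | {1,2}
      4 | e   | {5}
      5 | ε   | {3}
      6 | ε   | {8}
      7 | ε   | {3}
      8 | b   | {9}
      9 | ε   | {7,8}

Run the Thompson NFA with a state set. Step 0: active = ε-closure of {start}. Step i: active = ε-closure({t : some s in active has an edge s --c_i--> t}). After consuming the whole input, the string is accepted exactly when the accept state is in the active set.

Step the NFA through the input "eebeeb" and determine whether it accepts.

Answer: ACCEPT

Trace:
S₀ = ε-closure({0}) = {0,1,2,4,6,8}
'e' @ 1: {1,2,3,4,5,6,8}  (accept∈set)
'e' @ 2: {1,2,3,4,5,6,8}  (accept∈set)
'b' @ 3: {1,2,3,4,6,7,8,9}  (accept∈set)
'e' @ 4: {1,2,3,4,5,6,8}  (accept∈set)
'e' @ 5: {1,2,3,4,5,6,8}  (accept∈set)
'b' @ 6: {1,2,3,4,6,7,8,9}  (accept∈set)
after full input: {1,2,3,4,6,7,8,9}  (accept=1 in)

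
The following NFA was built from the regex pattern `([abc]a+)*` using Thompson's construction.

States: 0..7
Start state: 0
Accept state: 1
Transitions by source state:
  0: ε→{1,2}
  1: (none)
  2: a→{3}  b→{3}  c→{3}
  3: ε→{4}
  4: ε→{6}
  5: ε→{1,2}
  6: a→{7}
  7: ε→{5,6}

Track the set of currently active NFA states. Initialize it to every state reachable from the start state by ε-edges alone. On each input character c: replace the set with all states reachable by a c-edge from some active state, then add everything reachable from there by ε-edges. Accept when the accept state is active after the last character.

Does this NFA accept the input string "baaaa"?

start: ε-closure({0}) = {0,1,2}
'b' @ 1: {3,4,6}
'a' @ 2: {1,2,5,6,7}  [accepting]
'a' @ 3: {1,2,3,4,5,6,7}  [accepting]
'a' @ 4: {1,2,3,4,5,6,7}  [accepting]
'a' @ 5: {1,2,3,4,5,6,7}  [accepting]
end set {1,2,3,4,5,6,7} — state 1 in

Answer: ACCEPT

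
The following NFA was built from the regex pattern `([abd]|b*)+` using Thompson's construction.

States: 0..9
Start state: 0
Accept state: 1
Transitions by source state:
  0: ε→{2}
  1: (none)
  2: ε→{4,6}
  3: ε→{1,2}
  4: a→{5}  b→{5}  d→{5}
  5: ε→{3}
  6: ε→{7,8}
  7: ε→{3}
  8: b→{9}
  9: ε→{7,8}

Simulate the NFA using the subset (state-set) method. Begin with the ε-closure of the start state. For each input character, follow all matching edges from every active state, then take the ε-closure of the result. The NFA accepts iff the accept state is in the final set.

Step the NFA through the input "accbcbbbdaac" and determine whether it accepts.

Answer: REJECT

Trace:
start: ε-closure({0}) = {0,1,2,3,4,6,7,8}
'a' @ 1: {1,2,3,4,5,6,7,8}  [accepting]
'c' @ 2: {}  — state set empty
rest 'cbcbbbdaac' ignored (set empty)
final: {}; accept 1 not in set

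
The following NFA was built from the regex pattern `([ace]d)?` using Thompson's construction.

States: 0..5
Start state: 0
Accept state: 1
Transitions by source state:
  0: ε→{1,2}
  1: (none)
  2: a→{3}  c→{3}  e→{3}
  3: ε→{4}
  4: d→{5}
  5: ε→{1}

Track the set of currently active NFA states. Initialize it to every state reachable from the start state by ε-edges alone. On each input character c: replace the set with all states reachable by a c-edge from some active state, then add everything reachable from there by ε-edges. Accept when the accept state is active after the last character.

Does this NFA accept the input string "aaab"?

initial (ε-close {0}): {0,1,2}
'a' @ 1: {3,4}
'a' @ 2: {}  — no active states
rest 'ab' ignored (set empty)
end set {} — state 1 not in

Answer: REJECT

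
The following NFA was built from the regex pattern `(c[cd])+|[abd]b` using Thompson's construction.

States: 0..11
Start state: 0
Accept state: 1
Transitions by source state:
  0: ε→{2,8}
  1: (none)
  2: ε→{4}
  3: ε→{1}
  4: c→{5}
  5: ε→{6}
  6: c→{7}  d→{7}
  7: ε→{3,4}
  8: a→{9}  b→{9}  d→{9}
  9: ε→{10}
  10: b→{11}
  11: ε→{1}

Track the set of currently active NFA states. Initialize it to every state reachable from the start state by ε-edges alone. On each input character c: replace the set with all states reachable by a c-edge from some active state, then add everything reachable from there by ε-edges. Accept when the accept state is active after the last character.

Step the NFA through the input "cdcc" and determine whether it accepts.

Answer: ACCEPT

Trace:
initial (ε-close {0}): {0,2,4,8}
'c' @ 1: {5,6}
'd' @ 2: {1,3,4,7}  ✓accept
'c' @ 3: {5,6}
'c' @ 4: {1,3,4,7}  ✓accept
end set {1,3,4,7} — state 1 in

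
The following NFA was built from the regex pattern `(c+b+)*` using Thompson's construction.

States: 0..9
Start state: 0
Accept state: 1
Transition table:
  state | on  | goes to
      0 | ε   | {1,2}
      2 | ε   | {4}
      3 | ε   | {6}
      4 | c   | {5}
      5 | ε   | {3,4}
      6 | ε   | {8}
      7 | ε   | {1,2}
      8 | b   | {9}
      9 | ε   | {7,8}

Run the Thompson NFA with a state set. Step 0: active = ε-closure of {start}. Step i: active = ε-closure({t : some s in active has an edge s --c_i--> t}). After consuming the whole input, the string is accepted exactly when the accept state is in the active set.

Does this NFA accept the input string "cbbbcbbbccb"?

Answer: ACCEPT

Steps:
start: ε-closure({0}) = {0,1,2,4}
'c' @ 1: {3,4,5,6,8}
'b' @ 2: {1,2,4,7,8,9}  [accepting]
'b' @ 3: {1,2,4,7,8,9}  [accepting]
'b' @ 4: {1,2,4,7,8,9}  [accepting]
'c' @ 5: {3,4,5,6,8}
'b' @ 6: {1,2,4,7,8,9}  [accepting]
'b' @ 7: {1,2,4,7,8,9}  [accepting]
'b' @ 8: {1,2,4,7,8,9}  [accepting]
'c' @ 9: {3,4,5,6,8}
'c' @ 10: {3,4,5,6,8}
'b' @ 11: {1,2,4,7,8,9}  [accepting]
final: {1,2,4,7,8,9}; accept 1 in set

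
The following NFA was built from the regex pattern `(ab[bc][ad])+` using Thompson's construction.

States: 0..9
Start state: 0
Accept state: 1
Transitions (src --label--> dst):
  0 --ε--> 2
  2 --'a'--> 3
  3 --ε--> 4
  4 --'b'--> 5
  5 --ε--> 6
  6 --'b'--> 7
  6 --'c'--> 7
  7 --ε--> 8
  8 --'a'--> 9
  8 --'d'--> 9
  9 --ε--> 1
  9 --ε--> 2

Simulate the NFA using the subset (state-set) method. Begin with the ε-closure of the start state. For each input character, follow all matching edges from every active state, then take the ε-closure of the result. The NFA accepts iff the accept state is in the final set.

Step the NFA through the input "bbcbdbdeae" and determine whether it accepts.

S₀ = ε-closure({0}) = {0,2}
'b' @ 1: {}  — state set empty
rest 'bcbdbdeae' ignored (set empty)
end set {} — state 1 not in

Answer: REJECT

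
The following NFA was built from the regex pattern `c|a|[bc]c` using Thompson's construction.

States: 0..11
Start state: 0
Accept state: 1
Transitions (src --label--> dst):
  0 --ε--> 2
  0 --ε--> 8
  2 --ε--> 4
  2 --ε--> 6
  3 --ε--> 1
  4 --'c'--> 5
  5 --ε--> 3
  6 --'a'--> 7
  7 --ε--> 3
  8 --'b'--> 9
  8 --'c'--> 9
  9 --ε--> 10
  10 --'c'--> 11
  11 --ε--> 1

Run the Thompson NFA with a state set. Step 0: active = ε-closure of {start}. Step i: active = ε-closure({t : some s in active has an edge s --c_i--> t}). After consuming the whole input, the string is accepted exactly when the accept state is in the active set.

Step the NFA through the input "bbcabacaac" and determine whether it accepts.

start: ε-closure({0}) = {0,2,4,6,8}
'b' @ 1: {9,10}
'b' @ 2: {}  — state set empty
rest 'cabacaac' ignored (set empty)
end set {} — state 1 not in

Answer: REJECT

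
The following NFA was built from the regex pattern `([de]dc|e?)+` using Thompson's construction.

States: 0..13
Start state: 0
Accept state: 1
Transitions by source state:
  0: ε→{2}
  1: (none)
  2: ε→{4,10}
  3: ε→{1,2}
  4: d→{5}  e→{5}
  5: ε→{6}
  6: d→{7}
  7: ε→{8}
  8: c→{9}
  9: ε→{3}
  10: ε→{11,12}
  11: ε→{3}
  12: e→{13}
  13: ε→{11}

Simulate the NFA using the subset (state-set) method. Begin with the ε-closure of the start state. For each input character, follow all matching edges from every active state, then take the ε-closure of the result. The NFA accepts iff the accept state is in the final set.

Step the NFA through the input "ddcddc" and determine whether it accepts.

Answer: ACCEPT

Steps:
initial (ε-close {0}): {0,1,2,3,4,10,11,12}
'd' @ 1: {5,6}
'd' @ 2: {7,8}
'c' @ 3: {1,2,3,4,9,10,11,12}  ✓accept
'd' @ 4: {5,6}
'd' @ 5: {7,8}
'c' @ 6: {1,2,3,4,9,10,11,12}  ✓accept
end set {1,2,3,4,9,10,11,12} — state 1 in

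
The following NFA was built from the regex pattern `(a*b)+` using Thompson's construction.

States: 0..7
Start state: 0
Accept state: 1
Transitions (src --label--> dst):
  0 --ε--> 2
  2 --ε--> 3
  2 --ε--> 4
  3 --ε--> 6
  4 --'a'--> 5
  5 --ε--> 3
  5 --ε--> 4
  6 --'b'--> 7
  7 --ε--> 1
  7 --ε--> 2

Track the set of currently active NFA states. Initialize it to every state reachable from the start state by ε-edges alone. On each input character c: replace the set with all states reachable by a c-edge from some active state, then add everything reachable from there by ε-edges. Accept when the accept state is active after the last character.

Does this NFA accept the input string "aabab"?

initial (ε-close {0}): {0,2,3,4,6}
'a' @ 1: {3,4,5,6}
'a' @ 2: {3,4,5,6}
'b' @ 3: {1,2,3,4,6,7}  [accepting]
'a' @ 4: {3,4,5,6}
'b' @ 5: {1,2,3,4,6,7}  [accepting]
after full input: {1,2,3,4,6,7}  (accept=1 in)

Answer: ACCEPT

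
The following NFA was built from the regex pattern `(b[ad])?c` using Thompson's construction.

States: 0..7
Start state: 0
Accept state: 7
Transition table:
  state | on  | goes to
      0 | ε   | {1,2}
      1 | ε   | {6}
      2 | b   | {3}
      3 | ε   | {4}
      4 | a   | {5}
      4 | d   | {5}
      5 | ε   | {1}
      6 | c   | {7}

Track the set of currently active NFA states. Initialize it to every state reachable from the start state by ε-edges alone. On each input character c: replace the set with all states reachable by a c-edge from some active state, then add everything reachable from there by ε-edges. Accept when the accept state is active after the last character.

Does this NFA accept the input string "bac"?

initial (ε-close {0}): {0,1,2,6}
'b' @ 1: {3,4}
'a' @ 2: {1,5,6}
'c' @ 3: {7}  (accept∈set)
after full input: {7}  (accept=7 in)

Answer: ACCEPT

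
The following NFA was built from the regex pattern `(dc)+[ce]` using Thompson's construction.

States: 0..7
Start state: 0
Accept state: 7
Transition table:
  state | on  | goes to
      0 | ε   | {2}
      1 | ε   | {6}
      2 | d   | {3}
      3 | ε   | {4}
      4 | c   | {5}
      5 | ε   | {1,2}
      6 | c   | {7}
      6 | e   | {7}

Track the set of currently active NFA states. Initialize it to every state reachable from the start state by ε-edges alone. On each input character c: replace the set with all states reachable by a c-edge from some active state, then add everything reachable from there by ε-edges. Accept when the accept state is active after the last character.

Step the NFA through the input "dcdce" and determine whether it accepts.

Answer: ACCEPT

Steps:
start: ε-closure({0}) = {0,2}
'd' @ 1: {3,4}
'c' @ 2: {1,2,5,6}
'd' @ 3: {3,4}
'c' @ 4: {1,2,5,6}
'e' @ 5: {7}  [accepting]
final: {7}; accept 7 in set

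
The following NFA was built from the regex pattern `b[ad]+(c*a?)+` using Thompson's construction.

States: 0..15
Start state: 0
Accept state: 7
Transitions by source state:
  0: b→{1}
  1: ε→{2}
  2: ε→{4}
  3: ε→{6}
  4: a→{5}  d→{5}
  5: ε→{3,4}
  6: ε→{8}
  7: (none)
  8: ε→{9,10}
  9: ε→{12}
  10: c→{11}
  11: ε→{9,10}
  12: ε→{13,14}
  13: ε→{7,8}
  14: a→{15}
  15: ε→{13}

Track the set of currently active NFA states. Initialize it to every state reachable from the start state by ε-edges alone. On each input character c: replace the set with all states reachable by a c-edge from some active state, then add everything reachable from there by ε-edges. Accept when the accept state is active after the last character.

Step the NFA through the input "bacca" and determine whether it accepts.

initial (ε-close {0}): {0}
'b' @ 1: {1,2,4}
'a' @ 2: {3,4,5,6,7,8,9,10,12,13,14}  (accept∈set)
'c' @ 3: {7,8,9,10,11,12,13,14}  (accept∈set)
'c' @ 4: {7,8,9,10,11,12,13,14}  (accept∈set)
'a' @ 5: {7,8,9,10,12,13,14,15}  (accept∈set)
after full input: {7,8,9,10,12,13,14,15}  (accept=7 in)

Answer: ACCEPT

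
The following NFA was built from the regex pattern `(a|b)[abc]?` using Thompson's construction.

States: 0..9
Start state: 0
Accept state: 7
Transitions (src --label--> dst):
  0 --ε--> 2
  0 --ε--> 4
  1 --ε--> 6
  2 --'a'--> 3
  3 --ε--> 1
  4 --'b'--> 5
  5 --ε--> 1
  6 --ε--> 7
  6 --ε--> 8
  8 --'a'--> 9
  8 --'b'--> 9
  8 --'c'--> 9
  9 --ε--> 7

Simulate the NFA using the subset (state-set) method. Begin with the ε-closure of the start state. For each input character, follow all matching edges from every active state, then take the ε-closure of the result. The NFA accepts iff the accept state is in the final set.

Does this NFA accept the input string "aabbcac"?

Answer: REJECT

Trace:
S₀ = ε-closure({0}) = {0,2,4}
'a' @ 1: {1,3,6,7,8}  [accepting]
'a' @ 2: {7,9}  [accepting]
'b' @ 3: {}  — dead — no transitions
rest 'bcac' ignored (set empty)
end set {} — state 7 not in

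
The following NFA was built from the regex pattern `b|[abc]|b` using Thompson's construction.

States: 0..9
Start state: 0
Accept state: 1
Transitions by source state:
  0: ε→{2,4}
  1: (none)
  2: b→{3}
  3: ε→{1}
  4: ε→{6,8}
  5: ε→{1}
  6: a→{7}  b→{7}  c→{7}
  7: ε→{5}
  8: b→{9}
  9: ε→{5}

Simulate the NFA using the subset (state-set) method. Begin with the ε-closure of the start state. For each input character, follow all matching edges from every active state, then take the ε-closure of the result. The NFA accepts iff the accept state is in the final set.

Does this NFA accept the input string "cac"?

Answer: REJECT

Derivation:
initial (ε-close {0}): {0,2,4,6,8}
'c' @ 1: {1,5,7}  ✓accept
'a' @ 2: {}  — state set empty
rest 'c' ignored (set empty)
final: {}; accept 1 not in set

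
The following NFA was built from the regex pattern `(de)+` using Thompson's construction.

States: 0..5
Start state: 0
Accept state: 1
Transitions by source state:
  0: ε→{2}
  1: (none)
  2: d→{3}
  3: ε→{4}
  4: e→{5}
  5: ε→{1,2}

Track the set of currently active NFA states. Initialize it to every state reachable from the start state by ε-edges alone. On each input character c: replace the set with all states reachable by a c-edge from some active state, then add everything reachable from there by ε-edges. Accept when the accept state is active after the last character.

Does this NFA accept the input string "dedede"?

initial (ε-close {0}): {0,2}
'd' @ 1: {3,4}
'e' @ 2: {1,2,5}  (accept∈set)
'd' @ 3: {3,4}
'e' @ 4: {1,2,5}  (accept∈set)
'd' @ 5: {3,4}
'e' @ 6: {1,2,5}  (accept∈set)
after full input: {1,2,5}  (accept=1 in)

Answer: ACCEPT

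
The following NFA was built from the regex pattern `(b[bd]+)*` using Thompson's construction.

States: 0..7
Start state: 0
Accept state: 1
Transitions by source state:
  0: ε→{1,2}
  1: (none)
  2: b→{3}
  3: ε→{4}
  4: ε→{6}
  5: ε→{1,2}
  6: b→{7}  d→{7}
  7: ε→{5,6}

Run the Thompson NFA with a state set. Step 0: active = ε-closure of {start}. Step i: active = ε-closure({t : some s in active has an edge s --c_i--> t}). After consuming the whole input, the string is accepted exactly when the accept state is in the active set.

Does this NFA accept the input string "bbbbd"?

initial (ε-close {0}): {0,1,2}
'b' @ 1: {3,4,6}
'b' @ 2: {1,2,5,6,7}  ✓accept
'b' @ 3: {1,2,3,4,5,6,7}  ✓accept
'b' @ 4: {1,2,3,4,5,6,7}  ✓accept
'd' @ 5: {1,2,5,6,7}  ✓accept
end set {1,2,5,6,7} — state 1 in

Answer: ACCEPT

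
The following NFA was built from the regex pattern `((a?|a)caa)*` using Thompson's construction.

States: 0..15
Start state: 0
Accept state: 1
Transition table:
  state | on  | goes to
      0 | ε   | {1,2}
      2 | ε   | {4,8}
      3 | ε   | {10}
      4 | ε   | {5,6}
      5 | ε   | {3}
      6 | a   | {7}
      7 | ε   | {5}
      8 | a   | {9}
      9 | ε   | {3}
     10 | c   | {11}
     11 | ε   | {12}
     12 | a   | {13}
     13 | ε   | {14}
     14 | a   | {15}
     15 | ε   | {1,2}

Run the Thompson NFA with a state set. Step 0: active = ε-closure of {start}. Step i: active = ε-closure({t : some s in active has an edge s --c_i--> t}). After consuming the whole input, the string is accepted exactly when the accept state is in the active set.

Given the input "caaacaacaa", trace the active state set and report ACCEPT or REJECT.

Answer: ACCEPT

Trace:
initial (ε-close {0}): {0,1,2,3,4,5,6,8,10}
'c' @ 1: {11,12}
'a' @ 2: {13,14}
'a' @ 3: {1,2,3,4,5,6,8,10,15}  ✓accept
'a' @ 4: {3,5,7,9,10}
'c' @ 5: {11,12}
'a' @ 6: {13,14}
'a' @ 7: {1,2,3,4,5,6,8,10,15}  ✓accept
'c' @ 8: {11,12}
'a' @ 9: {13,14}
'a' @ 10: {1,2,3,4,5,6,8,10,15}  ✓accept
end set {1,2,3,4,5,6,8,10,15} — state 1 in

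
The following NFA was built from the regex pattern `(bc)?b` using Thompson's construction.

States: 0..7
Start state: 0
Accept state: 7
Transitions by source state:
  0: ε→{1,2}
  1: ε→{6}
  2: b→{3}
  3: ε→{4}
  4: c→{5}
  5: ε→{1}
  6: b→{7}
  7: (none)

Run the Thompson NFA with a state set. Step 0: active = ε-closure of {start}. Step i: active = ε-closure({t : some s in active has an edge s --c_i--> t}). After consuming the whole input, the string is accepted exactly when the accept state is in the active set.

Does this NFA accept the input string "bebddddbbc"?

Answer: REJECT

Derivation:
start: ε-closure({0}) = {0,1,2,6}
'b' @ 1: {3,4,7}  [accepting]
'e' @ 2: {}  — state set empty
rest 'bddddbbc' ignored (set empty)
after full input: {}  (accept=7 not in)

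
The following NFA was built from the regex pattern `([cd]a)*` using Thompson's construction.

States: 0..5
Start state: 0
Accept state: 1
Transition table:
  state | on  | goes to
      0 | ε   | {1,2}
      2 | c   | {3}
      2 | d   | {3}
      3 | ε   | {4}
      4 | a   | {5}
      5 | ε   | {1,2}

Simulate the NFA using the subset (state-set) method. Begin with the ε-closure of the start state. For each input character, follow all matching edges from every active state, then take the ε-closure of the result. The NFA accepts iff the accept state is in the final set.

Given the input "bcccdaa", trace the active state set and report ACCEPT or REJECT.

initial (ε-close {0}): {0,1,2}
'b' @ 1: {}  — no active states
rest 'cccdaa' ignored (set empty)
end set {} — state 1 not in

Answer: REJECT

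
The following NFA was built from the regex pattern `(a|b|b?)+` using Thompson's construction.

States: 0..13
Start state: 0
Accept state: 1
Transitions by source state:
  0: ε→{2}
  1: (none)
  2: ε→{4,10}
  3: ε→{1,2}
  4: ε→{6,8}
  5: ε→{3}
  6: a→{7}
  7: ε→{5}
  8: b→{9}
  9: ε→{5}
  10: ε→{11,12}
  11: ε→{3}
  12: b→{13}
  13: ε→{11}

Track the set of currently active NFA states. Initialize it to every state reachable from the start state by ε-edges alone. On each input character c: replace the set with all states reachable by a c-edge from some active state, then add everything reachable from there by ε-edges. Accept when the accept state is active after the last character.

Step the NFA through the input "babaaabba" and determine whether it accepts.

Answer: ACCEPT

Trace:
start: ε-closure({0}) = {0,1,2,3,4,6,8,10,11,12}
'b' @ 1: {1,2,3,4,5,6,8,9,10,11,12,13}  ✓accept
'a' @ 2: {1,2,3,4,5,6,7,8,10,11,12}  ✓accept
'b' @ 3: {1,2,3,4,5,6,8,9,10,11,12,13}  ✓accept
'a' @ 4: {1,2,3,4,5,6,7,8,10,11,12}  ✓accept
'a' @ 5: {1,2,3,4,5,6,7,8,10,11,12}  ✓accept
'a' @ 6: {1,2,3,4,5,6,7,8,10,11,12}  ✓accept
'b' @ 7: {1,2,3,4,5,6,8,9,10,11,12,13}  ✓accept
'b' @ 8: {1,2,3,4,5,6,8,9,10,11,12,13}  ✓accept
'a' @ 9: {1,2,3,4,5,6,7,8,10,11,12}  ✓accept
final: {1,2,3,4,5,6,7,8,10,11,12}; accept 1 in set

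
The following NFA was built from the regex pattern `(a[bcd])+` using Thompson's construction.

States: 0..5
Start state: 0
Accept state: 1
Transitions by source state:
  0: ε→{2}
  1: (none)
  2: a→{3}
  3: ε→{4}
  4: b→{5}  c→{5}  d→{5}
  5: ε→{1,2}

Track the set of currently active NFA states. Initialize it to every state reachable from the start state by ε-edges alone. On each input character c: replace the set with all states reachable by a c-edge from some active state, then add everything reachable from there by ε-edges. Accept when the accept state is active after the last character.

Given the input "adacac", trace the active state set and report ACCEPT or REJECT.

Answer: ACCEPT

Derivation:
start: ε-closure({0}) = {0,2}
'a' @ 1: {3,4}
'd' @ 2: {1,2,5}  (accept∈set)
'a' @ 3: {3,4}
'c' @ 4: {1,2,5}  (accept∈set)
'a' @ 5: {3,4}
'c' @ 6: {1,2,5}  (accept∈set)
after full input: {1,2,5}  (accept=1 in)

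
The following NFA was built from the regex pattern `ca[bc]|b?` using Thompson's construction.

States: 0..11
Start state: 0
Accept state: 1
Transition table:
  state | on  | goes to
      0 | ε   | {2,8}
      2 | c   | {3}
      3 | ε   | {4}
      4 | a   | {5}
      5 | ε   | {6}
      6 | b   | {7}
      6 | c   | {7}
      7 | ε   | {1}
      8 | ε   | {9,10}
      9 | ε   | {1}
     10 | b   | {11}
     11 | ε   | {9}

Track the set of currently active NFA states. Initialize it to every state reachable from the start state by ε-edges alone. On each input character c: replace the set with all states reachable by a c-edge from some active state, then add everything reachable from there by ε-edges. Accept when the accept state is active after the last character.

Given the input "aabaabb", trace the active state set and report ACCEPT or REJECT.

Answer: REJECT

Steps:
start: ε-closure({0}) = {0,1,2,8,9,10}
'a' @ 1: {}  — dead — no transitions
rest 'abaabb' ignored (set empty)
final: {}; accept 1 not in set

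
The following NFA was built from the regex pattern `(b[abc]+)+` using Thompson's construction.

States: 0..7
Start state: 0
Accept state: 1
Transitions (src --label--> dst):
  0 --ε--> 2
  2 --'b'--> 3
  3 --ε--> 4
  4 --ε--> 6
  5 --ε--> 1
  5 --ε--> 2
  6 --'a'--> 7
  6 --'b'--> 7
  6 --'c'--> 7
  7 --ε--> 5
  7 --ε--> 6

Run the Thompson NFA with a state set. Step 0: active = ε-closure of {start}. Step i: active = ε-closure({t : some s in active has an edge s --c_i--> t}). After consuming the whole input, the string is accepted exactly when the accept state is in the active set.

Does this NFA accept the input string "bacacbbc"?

Answer: ACCEPT

Steps:
start: ε-closure({0}) = {0,2}
'b' @ 1: {3,4,6}
'a' @ 2: {1,2,5,6,7}  [accepting]
'c' @ 3: {1,2,5,6,7}  [accepting]
'a' @ 4: {1,2,5,6,7}  [accepting]
'c' @ 5: {1,2,5,6,7}  [accepting]
'b' @ 6: {1,2,3,4,5,6,7}  [accepting]
'b' @ 7: {1,2,3,4,5,6,7}  [accepting]
'c' @ 8: {1,2,5,6,7}  [accepting]
end set {1,2,5,6,7} — state 1 in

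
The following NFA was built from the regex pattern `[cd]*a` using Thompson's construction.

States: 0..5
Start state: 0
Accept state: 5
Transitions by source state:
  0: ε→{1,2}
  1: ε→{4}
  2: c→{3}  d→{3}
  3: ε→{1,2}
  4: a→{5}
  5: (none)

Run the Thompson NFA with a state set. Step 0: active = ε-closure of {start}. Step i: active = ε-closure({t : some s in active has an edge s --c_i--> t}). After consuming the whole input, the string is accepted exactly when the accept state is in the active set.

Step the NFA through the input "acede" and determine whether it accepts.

Answer: REJECT

Trace:
start: ε-closure({0}) = {0,1,2,4}
'a' @ 1: {5}  (accept∈set)
'c' @ 2: {}  — no active states
rest 'ede' ignored (set empty)
final: {}; accept 5 not in set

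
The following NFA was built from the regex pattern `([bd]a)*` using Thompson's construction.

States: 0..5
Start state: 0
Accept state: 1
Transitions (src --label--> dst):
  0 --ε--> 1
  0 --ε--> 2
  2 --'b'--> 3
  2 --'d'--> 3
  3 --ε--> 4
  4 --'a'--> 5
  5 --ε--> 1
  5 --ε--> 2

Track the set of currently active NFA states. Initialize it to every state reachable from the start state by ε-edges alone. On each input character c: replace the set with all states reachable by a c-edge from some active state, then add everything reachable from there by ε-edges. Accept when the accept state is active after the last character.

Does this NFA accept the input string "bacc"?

initial (ε-close {0}): {0,1,2}
'b' @ 1: {3,4}
'a' @ 2: {1,2,5}  [accepting]
'c' @ 3: {}  — state set empty
rest 'c' ignored (set empty)
final: {}; accept 1 not in set

Answer: REJECT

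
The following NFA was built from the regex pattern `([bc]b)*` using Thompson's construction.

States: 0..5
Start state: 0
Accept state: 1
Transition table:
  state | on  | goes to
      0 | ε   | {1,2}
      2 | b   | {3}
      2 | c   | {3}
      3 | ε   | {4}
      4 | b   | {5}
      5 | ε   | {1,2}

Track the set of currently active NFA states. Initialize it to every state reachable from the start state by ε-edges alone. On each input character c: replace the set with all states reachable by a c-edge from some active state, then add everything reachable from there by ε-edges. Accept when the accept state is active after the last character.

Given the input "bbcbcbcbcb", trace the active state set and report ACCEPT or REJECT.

Answer: ACCEPT

Derivation:
initial (ε-close {0}): {0,1,2}
'b' @ 1: {3,4}
'b' @ 2: {1,2,5}  ✓accept
'c' @ 3: {3,4}
'b' @ 4: {1,2,5}  ✓accept
'c' @ 5: {3,4}
'b' @ 6: {1,2,5}  ✓accept
'c' @ 7: {3,4}
'b' @ 8: {1,2,5}  ✓accept
'c' @ 9: {3,4}
'b' @ 10: {1,2,5}  ✓accept
final: {1,2,5}; accept 1 in set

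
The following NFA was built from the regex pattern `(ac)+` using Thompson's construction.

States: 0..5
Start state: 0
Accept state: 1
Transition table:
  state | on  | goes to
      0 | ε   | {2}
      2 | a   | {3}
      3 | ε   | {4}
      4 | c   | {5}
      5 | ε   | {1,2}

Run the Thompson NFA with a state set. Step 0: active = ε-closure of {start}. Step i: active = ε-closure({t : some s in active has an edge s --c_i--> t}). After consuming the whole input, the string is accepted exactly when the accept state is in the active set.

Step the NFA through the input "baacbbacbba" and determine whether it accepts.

Answer: REJECT

Derivation:
initial (ε-close {0}): {0,2}
'b' @ 1: {}  — no active states
rest 'aacbbacbba' ignored (set empty)
final: {}; accept 1 not in set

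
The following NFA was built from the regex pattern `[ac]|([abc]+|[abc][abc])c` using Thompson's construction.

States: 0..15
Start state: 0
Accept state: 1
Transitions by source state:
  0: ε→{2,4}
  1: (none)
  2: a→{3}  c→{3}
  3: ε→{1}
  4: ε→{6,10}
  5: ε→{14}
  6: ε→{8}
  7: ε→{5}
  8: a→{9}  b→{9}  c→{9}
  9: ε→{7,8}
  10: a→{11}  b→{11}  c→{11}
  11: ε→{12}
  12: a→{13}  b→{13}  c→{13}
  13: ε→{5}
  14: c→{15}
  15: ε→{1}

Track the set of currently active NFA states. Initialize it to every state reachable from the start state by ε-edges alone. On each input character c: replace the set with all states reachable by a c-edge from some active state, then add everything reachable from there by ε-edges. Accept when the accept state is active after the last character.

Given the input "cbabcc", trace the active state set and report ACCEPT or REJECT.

start: ε-closure({0}) = {0,2,4,6,8,10}
'c' @ 1: {1,3,5,7,8,9,11,12,14}  [accepting]
'b' @ 2: {5,7,8,9,13,14}
'a' @ 3: {5,7,8,9,14}
'b' @ 4: {5,7,8,9,14}
'c' @ 5: {1,5,7,8,9,14,15}  [accepting]
'c' @ 6: {1,5,7,8,9,14,15}  [accepting]
final: {1,5,7,8,9,14,15}; accept 1 in set

Answer: ACCEPT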